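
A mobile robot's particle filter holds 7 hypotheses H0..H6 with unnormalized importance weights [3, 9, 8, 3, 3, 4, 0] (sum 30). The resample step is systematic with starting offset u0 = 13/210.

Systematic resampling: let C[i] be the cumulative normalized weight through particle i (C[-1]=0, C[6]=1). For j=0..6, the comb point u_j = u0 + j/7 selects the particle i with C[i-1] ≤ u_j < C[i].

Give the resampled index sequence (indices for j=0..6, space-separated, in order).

0 1 1 2 2 4 5

C = [1/10, 2/5, 2/3, 23/30, 13/15, 1, 1]
j=0: u_0=13/210 ∈ [0, 1/10) → index 0
j=1: u_1=43/210 ∈ [1/10, 2/5) → index 1
j=2: u_2=73/210 ∈ [1/10, 2/5) → index 1
j=3: u_3=103/210 ∈ [2/5, 2/3) → index 2
j=4: u_4=19/30 ∈ [2/5, 2/3) → index 2
j=5: u_5=163/210 ∈ [23/30, 13/15) → index 4
j=6: u_6=193/210 ∈ [13/15, 1) → index 5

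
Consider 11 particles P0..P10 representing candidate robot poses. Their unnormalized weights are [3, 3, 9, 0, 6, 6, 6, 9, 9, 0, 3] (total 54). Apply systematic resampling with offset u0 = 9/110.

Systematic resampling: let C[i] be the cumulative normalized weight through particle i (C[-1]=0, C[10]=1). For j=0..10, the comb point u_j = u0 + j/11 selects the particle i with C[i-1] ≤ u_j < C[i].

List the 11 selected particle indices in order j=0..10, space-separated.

1 2 2 4 5 6 7 7 8 8 10

C = [1/18, 1/9, 5/18, 5/18, 7/18, 1/2, 11/18, 7/9, 17/18, 17/18, 1]
j=0: u_0=9/110 ∈ [1/18, 1/9) → index 1
j=1: u_1=19/110 ∈ [1/9, 5/18) → index 2
j=2: u_2=29/110 ∈ [1/9, 5/18) → index 2
j=3: u_3=39/110 ∈ [5/18, 7/18) → index 4
j=4: u_4=49/110 ∈ [7/18, 1/2) → index 5
j=5: u_5=59/110 ∈ [1/2, 11/18) → index 6
j=6: u_6=69/110 ∈ [11/18, 7/9) → index 7
j=7: u_7=79/110 ∈ [11/18, 7/9) → index 7
j=8: u_8=89/110 ∈ [7/9, 17/18) → index 8
j=9: u_9=9/10 ∈ [7/9, 17/18) → index 8
j=10: u_10=109/110 ∈ [17/18, 1) → index 10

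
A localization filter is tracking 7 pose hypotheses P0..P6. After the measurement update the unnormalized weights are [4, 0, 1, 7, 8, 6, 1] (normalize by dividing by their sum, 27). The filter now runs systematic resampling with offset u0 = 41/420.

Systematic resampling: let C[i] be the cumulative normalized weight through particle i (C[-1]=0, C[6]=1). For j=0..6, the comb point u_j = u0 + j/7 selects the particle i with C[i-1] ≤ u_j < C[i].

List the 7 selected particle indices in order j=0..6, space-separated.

0 3 3 4 4 5 5

C = [4/27, 4/27, 5/27, 4/9, 20/27, 26/27, 1]
j=0: u_0=41/420 ∈ [0, 4/27) → index 0
j=1: u_1=101/420 ∈ [5/27, 4/9) → index 3
j=2: u_2=23/60 ∈ [5/27, 4/9) → index 3
j=3: u_3=221/420 ∈ [4/9, 20/27) → index 4
j=4: u_4=281/420 ∈ [4/9, 20/27) → index 4
j=5: u_5=341/420 ∈ [20/27, 26/27) → index 5
j=6: u_6=401/420 ∈ [20/27, 26/27) → index 5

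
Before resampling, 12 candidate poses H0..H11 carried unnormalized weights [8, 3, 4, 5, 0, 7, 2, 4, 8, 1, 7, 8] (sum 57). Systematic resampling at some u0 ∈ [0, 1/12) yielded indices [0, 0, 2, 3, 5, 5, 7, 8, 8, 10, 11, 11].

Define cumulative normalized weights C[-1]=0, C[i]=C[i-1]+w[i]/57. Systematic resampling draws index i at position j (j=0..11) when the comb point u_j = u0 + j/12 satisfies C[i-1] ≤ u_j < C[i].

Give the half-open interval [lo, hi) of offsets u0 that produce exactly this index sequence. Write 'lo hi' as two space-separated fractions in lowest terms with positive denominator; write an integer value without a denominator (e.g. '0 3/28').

1/38 1/19

C = [8/57, 11/57, 5/19, 20/57, 20/57, 9/19, 29/57, 11/19, 41/57, 14/19, 49/57, 1]
j=0 picked index 0: u0 ∈ [0, 8/57)
j=1 picked index 0: u0 ∈ [-1/12, 13/228)
j=2 picked index 2: u0 ∈ [1/38, 11/114)
j=3 picked index 3: u0 ∈ [1/76, 23/228)
j=4 picked index 5: u0 ∈ [1/57, 8/57)
j=5 picked index 5: u0 ∈ [-5/76, 13/228)
j=6 picked index 7: u0 ∈ [1/114, 3/38)
j=7 picked index 8: u0 ∈ [-1/228, 31/228)
j=8 picked index 8: u0 ∈ [-5/57, 1/19)
j=9 picked index 10: u0 ∈ [-1/76, 25/228)
j=10 picked index 11: u0 ∈ [1/38, 1/6)
j=11 picked index 11: u0 ∈ [-13/228, 1/12)
intersection: [1/38, 1/19)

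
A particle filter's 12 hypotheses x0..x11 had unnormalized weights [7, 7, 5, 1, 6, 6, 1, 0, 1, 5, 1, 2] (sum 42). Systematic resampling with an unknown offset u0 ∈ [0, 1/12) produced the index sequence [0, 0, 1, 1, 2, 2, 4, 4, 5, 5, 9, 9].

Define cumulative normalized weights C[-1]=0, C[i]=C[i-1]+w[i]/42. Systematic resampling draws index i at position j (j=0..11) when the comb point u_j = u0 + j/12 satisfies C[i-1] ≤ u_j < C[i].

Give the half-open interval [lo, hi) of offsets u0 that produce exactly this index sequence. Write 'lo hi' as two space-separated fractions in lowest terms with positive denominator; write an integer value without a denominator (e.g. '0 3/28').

C = [1/6, 1/3, 19/42, 10/21, 13/21, 16/21, 11/14, 11/14, 17/21, 13/14, 20/21, 1]
j=0 picked index 0: u0 ∈ [0, 1/6)
j=1 picked index 0: u0 ∈ [-1/12, 1/12)
j=2 picked index 1: u0 ∈ [0, 1/6)
j=3 picked index 1: u0 ∈ [-1/12, 1/12)
j=4 picked index 2: u0 ∈ [0, 5/42)
j=5 picked index 2: u0 ∈ [-1/12, 1/28)
j=6 picked index 4: u0 ∈ [-1/42, 5/42)
j=7 picked index 4: u0 ∈ [-3/28, 1/28)
j=8 picked index 5: u0 ∈ [-1/21, 2/21)
j=9 picked index 5: u0 ∈ [-11/84, 1/84)
j=10 picked index 9: u0 ∈ [-1/42, 2/21)
j=11 picked index 9: u0 ∈ [-3/28, 1/84)
intersection: [0, 1/84)

0 1/84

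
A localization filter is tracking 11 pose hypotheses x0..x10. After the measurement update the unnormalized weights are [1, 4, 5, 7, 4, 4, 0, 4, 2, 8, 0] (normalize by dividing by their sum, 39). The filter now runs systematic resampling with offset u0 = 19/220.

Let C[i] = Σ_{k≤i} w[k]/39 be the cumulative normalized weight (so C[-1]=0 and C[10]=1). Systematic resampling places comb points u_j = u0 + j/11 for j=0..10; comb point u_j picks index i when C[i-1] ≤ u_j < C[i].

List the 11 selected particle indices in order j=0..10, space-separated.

C = [1/39, 5/39, 10/39, 17/39, 7/13, 25/39, 25/39, 29/39, 31/39, 1, 1]
j=0: u_0=19/220 ∈ [1/39, 5/39) → index 1
j=1: u_1=39/220 ∈ [5/39, 10/39) → index 2
j=2: u_2=59/220 ∈ [10/39, 17/39) → index 3
j=3: u_3=79/220 ∈ [10/39, 17/39) → index 3
j=4: u_4=9/20 ∈ [17/39, 7/13) → index 4
j=5: u_5=119/220 ∈ [7/13, 25/39) → index 5
j=6: u_6=139/220 ∈ [7/13, 25/39) → index 5
j=7: u_7=159/220 ∈ [25/39, 29/39) → index 7
j=8: u_8=179/220 ∈ [31/39, 1) → index 9
j=9: u_9=199/220 ∈ [31/39, 1) → index 9
j=10: u_10=219/220 ∈ [31/39, 1) → index 9

1 2 3 3 4 5 5 7 9 9 9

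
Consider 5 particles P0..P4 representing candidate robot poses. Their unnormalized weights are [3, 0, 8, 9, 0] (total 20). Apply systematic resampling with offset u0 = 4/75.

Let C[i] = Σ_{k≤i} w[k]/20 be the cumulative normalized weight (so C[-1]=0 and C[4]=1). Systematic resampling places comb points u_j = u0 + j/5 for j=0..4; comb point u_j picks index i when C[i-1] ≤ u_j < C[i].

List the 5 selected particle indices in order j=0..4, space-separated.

C = [3/20, 3/20, 11/20, 1, 1]
j=0: u_0=4/75 ∈ [0, 3/20) → index 0
j=1: u_1=19/75 ∈ [3/20, 11/20) → index 2
j=2: u_2=34/75 ∈ [3/20, 11/20) → index 2
j=3: u_3=49/75 ∈ [11/20, 1) → index 3
j=4: u_4=64/75 ∈ [11/20, 1) → index 3

0 2 2 3 3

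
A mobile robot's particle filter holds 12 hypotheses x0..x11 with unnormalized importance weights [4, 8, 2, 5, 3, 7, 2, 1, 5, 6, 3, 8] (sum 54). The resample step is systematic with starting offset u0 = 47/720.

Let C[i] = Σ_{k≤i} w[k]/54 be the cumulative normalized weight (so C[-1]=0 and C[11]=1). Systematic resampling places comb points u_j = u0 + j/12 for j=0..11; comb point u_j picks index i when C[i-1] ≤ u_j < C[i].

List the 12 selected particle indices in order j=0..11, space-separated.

0 1 2 3 4 5 6 8 9 10 11 11

C = [2/27, 2/9, 7/27, 19/54, 11/27, 29/54, 31/54, 16/27, 37/54, 43/54, 23/27, 1]
j=0: u_0=47/720 ∈ [0, 2/27) → index 0
j=1: u_1=107/720 ∈ [2/27, 2/9) → index 1
j=2: u_2=167/720 ∈ [2/9, 7/27) → index 2
j=3: u_3=227/720 ∈ [7/27, 19/54) → index 3
j=4: u_4=287/720 ∈ [19/54, 11/27) → index 4
j=5: u_5=347/720 ∈ [11/27, 29/54) → index 5
j=6: u_6=407/720 ∈ [29/54, 31/54) → index 6
j=7: u_7=467/720 ∈ [16/27, 37/54) → index 8
j=8: u_8=527/720 ∈ [37/54, 43/54) → index 9
j=9: u_9=587/720 ∈ [43/54, 23/27) → index 10
j=10: u_10=647/720 ∈ [23/27, 1) → index 11
j=11: u_11=707/720 ∈ [23/27, 1) → index 11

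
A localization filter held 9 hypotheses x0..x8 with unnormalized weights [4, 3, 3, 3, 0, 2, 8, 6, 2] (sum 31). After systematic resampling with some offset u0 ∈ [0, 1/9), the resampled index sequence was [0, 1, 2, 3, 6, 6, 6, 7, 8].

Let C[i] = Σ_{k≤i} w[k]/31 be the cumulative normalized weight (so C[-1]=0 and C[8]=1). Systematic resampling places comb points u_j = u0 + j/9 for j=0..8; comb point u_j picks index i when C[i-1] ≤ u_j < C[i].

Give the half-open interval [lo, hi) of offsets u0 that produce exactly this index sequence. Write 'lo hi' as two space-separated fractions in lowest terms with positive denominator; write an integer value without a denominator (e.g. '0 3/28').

C = [4/31, 7/31, 10/31, 13/31, 13/31, 15/31, 23/31, 29/31, 1]
j=0 picked index 0: u0 ∈ [0, 4/31)
j=1 picked index 1: u0 ∈ [5/279, 32/279)
j=2 picked index 2: u0 ∈ [1/279, 28/279)
j=3 picked index 3: u0 ∈ [-1/93, 8/93)
j=4 picked index 6: u0 ∈ [11/279, 83/279)
j=5 picked index 6: u0 ∈ [-20/279, 52/279)
j=6 picked index 6: u0 ∈ [-17/93, 7/93)
j=7 picked index 7: u0 ∈ [-10/279, 44/279)
j=8 picked index 8: u0 ∈ [13/279, 1/9)
intersection: [13/279, 7/93)

13/279 7/93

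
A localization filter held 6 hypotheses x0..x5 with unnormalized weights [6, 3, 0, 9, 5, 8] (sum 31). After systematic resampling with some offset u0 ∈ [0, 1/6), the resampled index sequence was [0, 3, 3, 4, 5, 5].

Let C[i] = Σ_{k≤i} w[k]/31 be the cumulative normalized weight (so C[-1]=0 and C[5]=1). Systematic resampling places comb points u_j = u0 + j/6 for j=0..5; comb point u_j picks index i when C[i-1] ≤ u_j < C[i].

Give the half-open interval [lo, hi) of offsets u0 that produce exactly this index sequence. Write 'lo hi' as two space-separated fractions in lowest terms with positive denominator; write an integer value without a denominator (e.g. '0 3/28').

C = [6/31, 9/31, 9/31, 18/31, 23/31, 1]
j=0 picked index 0: u0 ∈ [0, 6/31)
j=1 picked index 3: u0 ∈ [23/186, 77/186)
j=2 picked index 3: u0 ∈ [-4/93, 23/93)
j=3 picked index 4: u0 ∈ [5/62, 15/62)
j=4 picked index 5: u0 ∈ [7/93, 1/3)
j=5 picked index 5: u0 ∈ [-17/186, 1/6)
intersection: [23/186, 1/6)

23/186 1/6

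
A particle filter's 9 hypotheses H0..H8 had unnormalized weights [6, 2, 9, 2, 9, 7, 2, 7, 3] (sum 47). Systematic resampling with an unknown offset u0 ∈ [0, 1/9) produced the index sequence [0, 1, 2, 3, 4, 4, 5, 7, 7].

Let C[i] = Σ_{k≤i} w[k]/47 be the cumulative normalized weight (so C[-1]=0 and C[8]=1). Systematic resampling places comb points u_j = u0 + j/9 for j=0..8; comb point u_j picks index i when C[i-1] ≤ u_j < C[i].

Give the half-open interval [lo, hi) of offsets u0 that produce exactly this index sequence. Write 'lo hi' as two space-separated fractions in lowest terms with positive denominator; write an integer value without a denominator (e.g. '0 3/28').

4/141 17/423

C = [6/47, 8/47, 17/47, 19/47, 28/47, 35/47, 37/47, 44/47, 1]
j=0 picked index 0: u0 ∈ [0, 6/47)
j=1 picked index 1: u0 ∈ [7/423, 25/423)
j=2 picked index 2: u0 ∈ [-22/423, 59/423)
j=3 picked index 3: u0 ∈ [4/141, 10/141)
j=4 picked index 4: u0 ∈ [-17/423, 64/423)
j=5 picked index 4: u0 ∈ [-64/423, 17/423)
j=6 picked index 5: u0 ∈ [-10/141, 11/141)
j=7 picked index 7: u0 ∈ [4/423, 67/423)
j=8 picked index 7: u0 ∈ [-43/423, 20/423)
intersection: [4/141, 17/423)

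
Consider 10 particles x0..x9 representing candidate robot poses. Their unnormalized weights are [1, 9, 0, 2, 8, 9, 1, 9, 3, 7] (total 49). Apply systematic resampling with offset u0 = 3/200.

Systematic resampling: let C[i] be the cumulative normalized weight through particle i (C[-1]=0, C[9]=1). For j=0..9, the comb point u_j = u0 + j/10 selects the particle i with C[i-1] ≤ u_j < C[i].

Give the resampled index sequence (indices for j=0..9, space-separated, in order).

0 1 3 4 5 5 7 7 8 9

C = [1/49, 10/49, 10/49, 12/49, 20/49, 29/49, 30/49, 39/49, 6/7, 1]
j=0: u_0=3/200 ∈ [0, 1/49) → index 0
j=1: u_1=23/200 ∈ [1/49, 10/49) → index 1
j=2: u_2=43/200 ∈ [10/49, 12/49) → index 3
j=3: u_3=63/200 ∈ [12/49, 20/49) → index 4
j=4: u_4=83/200 ∈ [20/49, 29/49) → index 5
j=5: u_5=103/200 ∈ [20/49, 29/49) → index 5
j=6: u_6=123/200 ∈ [30/49, 39/49) → index 7
j=7: u_7=143/200 ∈ [30/49, 39/49) → index 7
j=8: u_8=163/200 ∈ [39/49, 6/7) → index 8
j=9: u_9=183/200 ∈ [6/7, 1) → index 9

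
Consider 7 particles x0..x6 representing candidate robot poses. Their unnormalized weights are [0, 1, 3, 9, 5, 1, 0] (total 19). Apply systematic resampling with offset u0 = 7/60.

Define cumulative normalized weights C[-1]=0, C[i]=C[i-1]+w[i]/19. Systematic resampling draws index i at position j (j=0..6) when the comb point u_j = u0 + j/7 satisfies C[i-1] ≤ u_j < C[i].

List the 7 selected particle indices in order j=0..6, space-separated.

C = [0, 1/19, 4/19, 13/19, 18/19, 1, 1]
j=0: u_0=7/60 ∈ [1/19, 4/19) → index 2
j=1: u_1=109/420 ∈ [4/19, 13/19) → index 3
j=2: u_2=169/420 ∈ [4/19, 13/19) → index 3
j=3: u_3=229/420 ∈ [4/19, 13/19) → index 3
j=4: u_4=289/420 ∈ [13/19, 18/19) → index 4
j=5: u_5=349/420 ∈ [13/19, 18/19) → index 4
j=6: u_6=409/420 ∈ [18/19, 1) → index 5

2 3 3 3 4 4 5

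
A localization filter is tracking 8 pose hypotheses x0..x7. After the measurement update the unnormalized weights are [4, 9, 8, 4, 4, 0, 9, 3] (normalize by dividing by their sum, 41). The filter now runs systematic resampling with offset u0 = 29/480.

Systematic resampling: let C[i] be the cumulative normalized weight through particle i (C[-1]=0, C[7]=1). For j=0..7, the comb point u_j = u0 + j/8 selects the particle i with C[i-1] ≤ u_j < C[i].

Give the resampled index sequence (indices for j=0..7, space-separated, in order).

C = [4/41, 13/41, 21/41, 25/41, 29/41, 29/41, 38/41, 1]
j=0: u_0=29/480 ∈ [0, 4/41) → index 0
j=1: u_1=89/480 ∈ [4/41, 13/41) → index 1
j=2: u_2=149/480 ∈ [4/41, 13/41) → index 1
j=3: u_3=209/480 ∈ [13/41, 21/41) → index 2
j=4: u_4=269/480 ∈ [21/41, 25/41) → index 3
j=5: u_5=329/480 ∈ [25/41, 29/41) → index 4
j=6: u_6=389/480 ∈ [29/41, 38/41) → index 6
j=7: u_7=449/480 ∈ [38/41, 1) → index 7

0 1 1 2 3 4 6 7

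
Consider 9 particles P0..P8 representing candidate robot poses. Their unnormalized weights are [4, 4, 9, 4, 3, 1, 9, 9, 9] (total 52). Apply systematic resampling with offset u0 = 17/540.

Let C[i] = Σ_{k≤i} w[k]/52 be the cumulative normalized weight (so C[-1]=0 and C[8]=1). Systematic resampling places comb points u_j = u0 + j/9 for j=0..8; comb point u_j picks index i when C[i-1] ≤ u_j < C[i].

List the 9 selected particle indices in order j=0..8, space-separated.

0 1 2 3 5 6 7 7 8

C = [1/13, 2/13, 17/52, 21/52, 6/13, 25/52, 17/26, 43/52, 1]
j=0: u_0=17/540 ∈ [0, 1/13) → index 0
j=1: u_1=77/540 ∈ [1/13, 2/13) → index 1
j=2: u_2=137/540 ∈ [2/13, 17/52) → index 2
j=3: u_3=197/540 ∈ [17/52, 21/52) → index 3
j=4: u_4=257/540 ∈ [6/13, 25/52) → index 5
j=5: u_5=317/540 ∈ [25/52, 17/26) → index 6
j=6: u_6=377/540 ∈ [17/26, 43/52) → index 7
j=7: u_7=437/540 ∈ [17/26, 43/52) → index 7
j=8: u_8=497/540 ∈ [43/52, 1) → index 8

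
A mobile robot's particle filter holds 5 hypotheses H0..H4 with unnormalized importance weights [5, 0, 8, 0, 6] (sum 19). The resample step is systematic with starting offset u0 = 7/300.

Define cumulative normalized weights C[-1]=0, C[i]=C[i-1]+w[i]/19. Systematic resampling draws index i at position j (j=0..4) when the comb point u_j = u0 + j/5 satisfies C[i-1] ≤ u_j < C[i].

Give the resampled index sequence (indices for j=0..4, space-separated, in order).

0 0 2 2 4

C = [5/19, 5/19, 13/19, 13/19, 1]
j=0: u_0=7/300 ∈ [0, 5/19) → index 0
j=1: u_1=67/300 ∈ [0, 5/19) → index 0
j=2: u_2=127/300 ∈ [5/19, 13/19) → index 2
j=3: u_3=187/300 ∈ [5/19, 13/19) → index 2
j=4: u_4=247/300 ∈ [13/19, 1) → index 4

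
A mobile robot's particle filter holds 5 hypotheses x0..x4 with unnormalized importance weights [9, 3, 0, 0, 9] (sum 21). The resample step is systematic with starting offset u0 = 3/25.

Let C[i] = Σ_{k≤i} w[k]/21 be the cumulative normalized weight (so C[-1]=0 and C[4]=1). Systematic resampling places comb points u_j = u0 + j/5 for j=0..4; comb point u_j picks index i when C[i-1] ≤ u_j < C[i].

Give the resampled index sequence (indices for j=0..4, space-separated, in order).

0 0 1 4 4

C = [3/7, 4/7, 4/7, 4/7, 1]
j=0: u_0=3/25 ∈ [0, 3/7) → index 0
j=1: u_1=8/25 ∈ [0, 3/7) → index 0
j=2: u_2=13/25 ∈ [3/7, 4/7) → index 1
j=3: u_3=18/25 ∈ [4/7, 1) → index 4
j=4: u_4=23/25 ∈ [4/7, 1) → index 4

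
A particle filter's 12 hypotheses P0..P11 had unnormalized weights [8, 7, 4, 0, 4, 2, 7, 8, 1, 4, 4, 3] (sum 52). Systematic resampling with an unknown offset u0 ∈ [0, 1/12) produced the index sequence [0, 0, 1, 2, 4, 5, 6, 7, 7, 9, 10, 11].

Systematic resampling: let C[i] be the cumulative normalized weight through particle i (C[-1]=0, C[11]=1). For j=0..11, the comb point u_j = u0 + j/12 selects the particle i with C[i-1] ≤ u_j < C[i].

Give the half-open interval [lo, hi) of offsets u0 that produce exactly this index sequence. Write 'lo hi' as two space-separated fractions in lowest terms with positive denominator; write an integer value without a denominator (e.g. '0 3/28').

C = [2/13, 15/52, 19/52, 19/52, 23/52, 25/52, 8/13, 10/13, 41/52, 45/52, 49/52, 1]
j=0 picked index 0: u0 ∈ [0, 2/13)
j=1 picked index 0: u0 ∈ [-1/12, 11/156)
j=2 picked index 1: u0 ∈ [-1/78, 19/156)
j=3 picked index 2: u0 ∈ [1/26, 3/26)
j=4 picked index 4: u0 ∈ [5/156, 17/156)
j=5 picked index 5: u0 ∈ [1/39, 5/78)
j=6 picked index 6: u0 ∈ [-1/52, 3/26)
j=7 picked index 7: u0 ∈ [5/156, 29/156)
j=8 picked index 7: u0 ∈ [-2/39, 4/39)
j=9 picked index 9: u0 ∈ [1/26, 3/26)
j=10 picked index 10: u0 ∈ [5/156, 17/156)
j=11 picked index 11: u0 ∈ [1/39, 1/12)
intersection: [1/26, 5/78)

1/26 5/78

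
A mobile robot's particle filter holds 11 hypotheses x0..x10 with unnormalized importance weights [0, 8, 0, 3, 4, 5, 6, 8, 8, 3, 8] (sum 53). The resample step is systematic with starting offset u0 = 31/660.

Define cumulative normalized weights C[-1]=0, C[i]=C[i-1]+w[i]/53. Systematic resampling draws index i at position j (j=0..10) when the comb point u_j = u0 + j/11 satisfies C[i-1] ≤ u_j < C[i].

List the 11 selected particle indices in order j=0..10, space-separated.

C = [0, 8/53, 8/53, 11/53, 15/53, 20/53, 26/53, 34/53, 42/53, 45/53, 1]
j=0: u_0=31/660 ∈ [0, 8/53) → index 1
j=1: u_1=91/660 ∈ [0, 8/53) → index 1
j=2: u_2=151/660 ∈ [11/53, 15/53) → index 4
j=3: u_3=211/660 ∈ [15/53, 20/53) → index 5
j=4: u_4=271/660 ∈ [20/53, 26/53) → index 6
j=5: u_5=331/660 ∈ [26/53, 34/53) → index 7
j=6: u_6=391/660 ∈ [26/53, 34/53) → index 7
j=7: u_7=41/60 ∈ [34/53, 42/53) → index 8
j=8: u_8=511/660 ∈ [34/53, 42/53) → index 8
j=9: u_9=571/660 ∈ [45/53, 1) → index 10
j=10: u_10=631/660 ∈ [45/53, 1) → index 10

1 1 4 5 6 7 7 8 8 10 10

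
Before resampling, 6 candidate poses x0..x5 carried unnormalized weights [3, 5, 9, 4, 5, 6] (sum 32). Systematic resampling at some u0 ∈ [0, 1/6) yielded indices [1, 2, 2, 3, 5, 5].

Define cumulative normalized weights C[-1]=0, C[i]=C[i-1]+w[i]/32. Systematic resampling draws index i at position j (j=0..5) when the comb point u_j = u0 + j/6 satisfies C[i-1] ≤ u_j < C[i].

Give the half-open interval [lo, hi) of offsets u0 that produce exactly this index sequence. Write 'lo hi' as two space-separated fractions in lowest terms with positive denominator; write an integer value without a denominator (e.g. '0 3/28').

7/48 5/32

C = [3/32, 1/4, 17/32, 21/32, 13/16, 1]
j=0 picked index 1: u0 ∈ [3/32, 1/4)
j=1 picked index 2: u0 ∈ [1/12, 35/96)
j=2 picked index 2: u0 ∈ [-1/12, 19/96)
j=3 picked index 3: u0 ∈ [1/32, 5/32)
j=4 picked index 5: u0 ∈ [7/48, 1/3)
j=5 picked index 5: u0 ∈ [-1/48, 1/6)
intersection: [7/48, 5/32)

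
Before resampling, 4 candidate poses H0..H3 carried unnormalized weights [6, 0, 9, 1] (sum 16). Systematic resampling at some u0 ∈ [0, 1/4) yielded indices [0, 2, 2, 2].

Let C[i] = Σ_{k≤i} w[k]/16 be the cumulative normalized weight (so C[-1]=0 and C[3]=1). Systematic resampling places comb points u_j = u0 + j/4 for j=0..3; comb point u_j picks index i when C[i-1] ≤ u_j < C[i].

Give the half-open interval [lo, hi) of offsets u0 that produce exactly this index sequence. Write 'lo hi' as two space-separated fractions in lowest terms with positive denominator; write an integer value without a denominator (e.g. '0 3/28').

1/8 3/16

C = [3/8, 3/8, 15/16, 1]
j=0 picked index 0: u0 ∈ [0, 3/8)
j=1 picked index 2: u0 ∈ [1/8, 11/16)
j=2 picked index 2: u0 ∈ [-1/8, 7/16)
j=3 picked index 2: u0 ∈ [-3/8, 3/16)
intersection: [1/8, 3/16)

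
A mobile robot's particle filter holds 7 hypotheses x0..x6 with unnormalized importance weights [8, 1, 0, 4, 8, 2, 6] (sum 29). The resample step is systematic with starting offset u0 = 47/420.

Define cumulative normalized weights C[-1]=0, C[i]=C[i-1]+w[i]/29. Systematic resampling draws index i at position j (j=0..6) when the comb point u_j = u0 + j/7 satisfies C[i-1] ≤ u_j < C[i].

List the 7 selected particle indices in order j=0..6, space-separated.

C = [8/29, 9/29, 9/29, 13/29, 21/29, 23/29, 1]
j=0: u_0=47/420 ∈ [0, 8/29) → index 0
j=1: u_1=107/420 ∈ [0, 8/29) → index 0
j=2: u_2=167/420 ∈ [9/29, 13/29) → index 3
j=3: u_3=227/420 ∈ [13/29, 21/29) → index 4
j=4: u_4=41/60 ∈ [13/29, 21/29) → index 4
j=5: u_5=347/420 ∈ [23/29, 1) → index 6
j=6: u_6=407/420 ∈ [23/29, 1) → index 6

0 0 3 4 4 6 6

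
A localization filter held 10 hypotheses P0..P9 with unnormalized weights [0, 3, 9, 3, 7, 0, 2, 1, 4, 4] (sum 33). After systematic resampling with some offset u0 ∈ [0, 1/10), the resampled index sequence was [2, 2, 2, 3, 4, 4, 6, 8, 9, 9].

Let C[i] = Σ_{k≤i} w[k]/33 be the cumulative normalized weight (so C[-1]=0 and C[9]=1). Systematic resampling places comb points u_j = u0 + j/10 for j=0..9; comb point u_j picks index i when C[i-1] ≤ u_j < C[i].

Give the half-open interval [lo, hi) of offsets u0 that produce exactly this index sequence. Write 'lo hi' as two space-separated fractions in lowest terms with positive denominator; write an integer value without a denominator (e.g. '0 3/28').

1/11 1/10

C = [0, 1/11, 4/11, 5/11, 2/3, 2/3, 8/11, 25/33, 29/33, 1]
j=0 picked index 2: u0 ∈ [1/11, 4/11)
j=1 picked index 2: u0 ∈ [-1/110, 29/110)
j=2 picked index 2: u0 ∈ [-6/55, 9/55)
j=3 picked index 3: u0 ∈ [7/110, 17/110)
j=4 picked index 4: u0 ∈ [3/55, 4/15)
j=5 picked index 4: u0 ∈ [-1/22, 1/6)
j=6 picked index 6: u0 ∈ [1/15, 7/55)
j=7 picked index 8: u0 ∈ [19/330, 59/330)
j=8 picked index 9: u0 ∈ [13/165, 1/5)
j=9 picked index 9: u0 ∈ [-7/330, 1/10)
intersection: [1/11, 1/10)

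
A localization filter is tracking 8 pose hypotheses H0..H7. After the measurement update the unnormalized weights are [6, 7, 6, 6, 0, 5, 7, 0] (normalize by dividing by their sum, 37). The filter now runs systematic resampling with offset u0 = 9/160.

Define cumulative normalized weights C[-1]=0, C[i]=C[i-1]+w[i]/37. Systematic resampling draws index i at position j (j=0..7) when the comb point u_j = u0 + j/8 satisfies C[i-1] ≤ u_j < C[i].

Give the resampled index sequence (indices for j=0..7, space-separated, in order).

0 1 1 2 3 5 5 6

C = [6/37, 13/37, 19/37, 25/37, 25/37, 30/37, 1, 1]
j=0: u_0=9/160 ∈ [0, 6/37) → index 0
j=1: u_1=29/160 ∈ [6/37, 13/37) → index 1
j=2: u_2=49/160 ∈ [6/37, 13/37) → index 1
j=3: u_3=69/160 ∈ [13/37, 19/37) → index 2
j=4: u_4=89/160 ∈ [19/37, 25/37) → index 3
j=5: u_5=109/160 ∈ [25/37, 30/37) → index 5
j=6: u_6=129/160 ∈ [25/37, 30/37) → index 5
j=7: u_7=149/160 ∈ [30/37, 1) → index 6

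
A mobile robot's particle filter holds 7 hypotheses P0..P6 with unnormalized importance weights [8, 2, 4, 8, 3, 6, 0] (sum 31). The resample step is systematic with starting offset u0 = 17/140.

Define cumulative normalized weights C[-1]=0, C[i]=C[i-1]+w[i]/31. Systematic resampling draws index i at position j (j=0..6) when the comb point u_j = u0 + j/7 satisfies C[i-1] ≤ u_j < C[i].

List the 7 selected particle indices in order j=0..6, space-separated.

C = [8/31, 10/31, 14/31, 22/31, 25/31, 1, 1]
j=0: u_0=17/140 ∈ [0, 8/31) → index 0
j=1: u_1=37/140 ∈ [8/31, 10/31) → index 1
j=2: u_2=57/140 ∈ [10/31, 14/31) → index 2
j=3: u_3=11/20 ∈ [14/31, 22/31) → index 3
j=4: u_4=97/140 ∈ [14/31, 22/31) → index 3
j=5: u_5=117/140 ∈ [25/31, 1) → index 5
j=6: u_6=137/140 ∈ [25/31, 1) → index 5

0 1 2 3 3 5 5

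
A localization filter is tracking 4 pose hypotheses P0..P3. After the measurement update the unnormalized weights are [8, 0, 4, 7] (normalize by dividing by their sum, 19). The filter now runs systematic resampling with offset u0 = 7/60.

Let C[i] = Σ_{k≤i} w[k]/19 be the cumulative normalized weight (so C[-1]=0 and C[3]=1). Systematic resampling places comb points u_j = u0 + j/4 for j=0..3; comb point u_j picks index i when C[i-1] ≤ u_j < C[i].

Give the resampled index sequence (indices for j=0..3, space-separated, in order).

C = [8/19, 8/19, 12/19, 1]
j=0: u_0=7/60 ∈ [0, 8/19) → index 0
j=1: u_1=11/30 ∈ [0, 8/19) → index 0
j=2: u_2=37/60 ∈ [8/19, 12/19) → index 2
j=3: u_3=13/15 ∈ [12/19, 1) → index 3

0 0 2 3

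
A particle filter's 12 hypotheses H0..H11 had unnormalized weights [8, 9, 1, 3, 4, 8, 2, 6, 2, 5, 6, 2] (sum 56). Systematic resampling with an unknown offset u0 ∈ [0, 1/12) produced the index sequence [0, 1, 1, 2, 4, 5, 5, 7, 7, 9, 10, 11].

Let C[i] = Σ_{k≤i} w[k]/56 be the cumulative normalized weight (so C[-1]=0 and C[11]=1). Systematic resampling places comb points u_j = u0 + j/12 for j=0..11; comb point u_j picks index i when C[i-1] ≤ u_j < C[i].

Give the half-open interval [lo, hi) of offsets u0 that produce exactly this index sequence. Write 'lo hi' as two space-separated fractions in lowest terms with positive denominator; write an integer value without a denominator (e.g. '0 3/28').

C = [1/7, 17/56, 9/28, 3/8, 25/56, 33/56, 5/8, 41/56, 43/56, 6/7, 27/28, 1]
j=0 picked index 0: u0 ∈ [0, 1/7)
j=1 picked index 1: u0 ∈ [5/84, 37/168)
j=2 picked index 1: u0 ∈ [-1/42, 23/168)
j=3 picked index 2: u0 ∈ [3/56, 1/14)
j=4 picked index 4: u0 ∈ [1/24, 19/168)
j=5 picked index 5: u0 ∈ [5/168, 29/168)
j=6 picked index 5: u0 ∈ [-3/56, 5/56)
j=7 picked index 7: u0 ∈ [1/24, 25/168)
j=8 picked index 7: u0 ∈ [-1/24, 11/168)
j=9 picked index 9: u0 ∈ [1/56, 3/28)
j=10 picked index 10: u0 ∈ [1/42, 11/84)
j=11 picked index 11: u0 ∈ [1/21, 1/12)
intersection: [5/84, 11/168)

5/84 11/168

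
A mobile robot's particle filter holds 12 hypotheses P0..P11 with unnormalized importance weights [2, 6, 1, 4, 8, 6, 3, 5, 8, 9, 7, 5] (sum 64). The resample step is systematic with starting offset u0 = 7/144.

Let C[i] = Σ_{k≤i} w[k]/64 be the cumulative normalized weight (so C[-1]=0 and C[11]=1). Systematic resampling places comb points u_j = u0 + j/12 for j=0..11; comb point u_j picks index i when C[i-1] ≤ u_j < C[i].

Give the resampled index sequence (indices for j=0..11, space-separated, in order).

C = [1/32, 1/8, 9/64, 13/64, 21/64, 27/64, 15/32, 35/64, 43/64, 13/16, 59/64, 1]
j=0: u_0=7/144 ∈ [1/32, 1/8) → index 1
j=1: u_1=19/144 ∈ [1/8, 9/64) → index 2
j=2: u_2=31/144 ∈ [13/64, 21/64) → index 4
j=3: u_3=43/144 ∈ [13/64, 21/64) → index 4
j=4: u_4=55/144 ∈ [21/64, 27/64) → index 5
j=5: u_5=67/144 ∈ [27/64, 15/32) → index 6
j=6: u_6=79/144 ∈ [35/64, 43/64) → index 8
j=7: u_7=91/144 ∈ [35/64, 43/64) → index 8
j=8: u_8=103/144 ∈ [43/64, 13/16) → index 9
j=9: u_9=115/144 ∈ [43/64, 13/16) → index 9
j=10: u_10=127/144 ∈ [13/16, 59/64) → index 10
j=11: u_11=139/144 ∈ [59/64, 1) → index 11

1 2 4 4 5 6 8 8 9 9 10 11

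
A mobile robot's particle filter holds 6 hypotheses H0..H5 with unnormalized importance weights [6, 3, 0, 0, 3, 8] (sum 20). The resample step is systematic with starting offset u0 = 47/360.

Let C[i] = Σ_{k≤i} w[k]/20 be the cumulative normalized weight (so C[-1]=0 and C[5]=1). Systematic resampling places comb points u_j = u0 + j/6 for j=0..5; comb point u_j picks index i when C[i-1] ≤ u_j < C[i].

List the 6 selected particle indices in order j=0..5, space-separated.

0 0 4 5 5 5

C = [3/10, 9/20, 9/20, 9/20, 3/5, 1]
j=0: u_0=47/360 ∈ [0, 3/10) → index 0
j=1: u_1=107/360 ∈ [0, 3/10) → index 0
j=2: u_2=167/360 ∈ [9/20, 3/5) → index 4
j=3: u_3=227/360 ∈ [3/5, 1) → index 5
j=4: u_4=287/360 ∈ [3/5, 1) → index 5
j=5: u_5=347/360 ∈ [3/5, 1) → index 5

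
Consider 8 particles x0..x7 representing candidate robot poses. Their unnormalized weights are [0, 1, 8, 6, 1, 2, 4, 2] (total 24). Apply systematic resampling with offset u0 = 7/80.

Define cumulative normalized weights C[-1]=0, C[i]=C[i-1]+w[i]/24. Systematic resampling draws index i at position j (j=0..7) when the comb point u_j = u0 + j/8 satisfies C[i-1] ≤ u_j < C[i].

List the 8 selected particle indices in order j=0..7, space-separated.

2 2 2 3 3 5 6 7

C = [0, 1/24, 3/8, 5/8, 2/3, 3/4, 11/12, 1]
j=0: u_0=7/80 ∈ [1/24, 3/8) → index 2
j=1: u_1=17/80 ∈ [1/24, 3/8) → index 2
j=2: u_2=27/80 ∈ [1/24, 3/8) → index 2
j=3: u_3=37/80 ∈ [3/8, 5/8) → index 3
j=4: u_4=47/80 ∈ [3/8, 5/8) → index 3
j=5: u_5=57/80 ∈ [2/3, 3/4) → index 5
j=6: u_6=67/80 ∈ [3/4, 11/12) → index 6
j=7: u_7=77/80 ∈ [11/12, 1) → index 7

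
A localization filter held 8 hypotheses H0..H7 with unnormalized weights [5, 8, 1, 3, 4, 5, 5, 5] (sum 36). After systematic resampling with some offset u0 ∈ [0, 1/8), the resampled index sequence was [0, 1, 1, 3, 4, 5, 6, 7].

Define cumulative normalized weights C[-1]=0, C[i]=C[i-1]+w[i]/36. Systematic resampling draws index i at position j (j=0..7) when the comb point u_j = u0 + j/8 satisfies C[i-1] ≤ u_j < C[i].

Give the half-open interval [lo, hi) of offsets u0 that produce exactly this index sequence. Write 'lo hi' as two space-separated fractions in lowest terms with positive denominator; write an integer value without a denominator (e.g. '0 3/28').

C = [5/36, 13/36, 7/18, 17/36, 7/12, 13/18, 31/36, 1]
j=0 picked index 0: u0 ∈ [0, 5/36)
j=1 picked index 1: u0 ∈ [1/72, 17/72)
j=2 picked index 1: u0 ∈ [-1/9, 1/9)
j=3 picked index 3: u0 ∈ [1/72, 7/72)
j=4 picked index 4: u0 ∈ [-1/36, 1/12)
j=5 picked index 5: u0 ∈ [-1/24, 7/72)
j=6 picked index 6: u0 ∈ [-1/36, 1/9)
j=7 picked index 7: u0 ∈ [-1/72, 1/8)
intersection: [1/72, 1/12)

1/72 1/12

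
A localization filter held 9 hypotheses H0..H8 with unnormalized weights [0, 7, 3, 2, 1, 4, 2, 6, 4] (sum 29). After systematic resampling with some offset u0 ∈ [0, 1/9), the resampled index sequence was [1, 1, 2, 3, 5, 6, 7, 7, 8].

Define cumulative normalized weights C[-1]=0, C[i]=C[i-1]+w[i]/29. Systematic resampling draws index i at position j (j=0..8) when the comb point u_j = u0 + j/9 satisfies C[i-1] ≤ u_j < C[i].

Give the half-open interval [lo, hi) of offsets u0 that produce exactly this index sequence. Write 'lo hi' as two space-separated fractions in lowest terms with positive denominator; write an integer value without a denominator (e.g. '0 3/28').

8/261 7/87

C = [0, 7/29, 10/29, 12/29, 13/29, 17/29, 19/29, 25/29, 1]
j=0 picked index 1: u0 ∈ [0, 7/29)
j=1 picked index 1: u0 ∈ [-1/9, 34/261)
j=2 picked index 2: u0 ∈ [5/261, 32/261)
j=3 picked index 3: u0 ∈ [1/87, 7/87)
j=4 picked index 5: u0 ∈ [1/261, 37/261)
j=5 picked index 6: u0 ∈ [8/261, 26/261)
j=6 picked index 7: u0 ∈ [-1/87, 17/87)
j=7 picked index 7: u0 ∈ [-32/261, 22/261)
j=8 picked index 8: u0 ∈ [-7/261, 1/9)
intersection: [8/261, 7/87)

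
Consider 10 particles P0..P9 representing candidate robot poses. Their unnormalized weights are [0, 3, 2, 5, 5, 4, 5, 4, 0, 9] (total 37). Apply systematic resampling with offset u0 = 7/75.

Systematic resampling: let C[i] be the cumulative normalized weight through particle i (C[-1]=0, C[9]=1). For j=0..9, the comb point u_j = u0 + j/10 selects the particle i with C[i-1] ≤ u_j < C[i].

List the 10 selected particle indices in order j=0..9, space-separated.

C = [0, 3/37, 5/37, 10/37, 15/37, 19/37, 24/37, 28/37, 28/37, 1]
j=0: u_0=7/75 ∈ [3/37, 5/37) → index 2
j=1: u_1=29/150 ∈ [5/37, 10/37) → index 3
j=2: u_2=22/75 ∈ [10/37, 15/37) → index 4
j=3: u_3=59/150 ∈ [10/37, 15/37) → index 4
j=4: u_4=37/75 ∈ [15/37, 19/37) → index 5
j=5: u_5=89/150 ∈ [19/37, 24/37) → index 6
j=6: u_6=52/75 ∈ [24/37, 28/37) → index 7
j=7: u_7=119/150 ∈ [28/37, 1) → index 9
j=8: u_8=67/75 ∈ [28/37, 1) → index 9
j=9: u_9=149/150 ∈ [28/37, 1) → index 9

2 3 4 4 5 6 7 9 9 9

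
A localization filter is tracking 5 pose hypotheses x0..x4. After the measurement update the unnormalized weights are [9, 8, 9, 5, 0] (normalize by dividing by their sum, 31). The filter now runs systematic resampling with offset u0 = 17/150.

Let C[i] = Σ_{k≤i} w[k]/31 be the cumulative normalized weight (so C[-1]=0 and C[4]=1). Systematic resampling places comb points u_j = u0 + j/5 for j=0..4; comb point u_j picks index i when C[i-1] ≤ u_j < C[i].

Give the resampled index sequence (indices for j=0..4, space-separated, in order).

C = [9/31, 17/31, 26/31, 1, 1]
j=0: u_0=17/150 ∈ [0, 9/31) → index 0
j=1: u_1=47/150 ∈ [9/31, 17/31) → index 1
j=2: u_2=77/150 ∈ [9/31, 17/31) → index 1
j=3: u_3=107/150 ∈ [17/31, 26/31) → index 2
j=4: u_4=137/150 ∈ [26/31, 1) → index 3

0 1 1 2 3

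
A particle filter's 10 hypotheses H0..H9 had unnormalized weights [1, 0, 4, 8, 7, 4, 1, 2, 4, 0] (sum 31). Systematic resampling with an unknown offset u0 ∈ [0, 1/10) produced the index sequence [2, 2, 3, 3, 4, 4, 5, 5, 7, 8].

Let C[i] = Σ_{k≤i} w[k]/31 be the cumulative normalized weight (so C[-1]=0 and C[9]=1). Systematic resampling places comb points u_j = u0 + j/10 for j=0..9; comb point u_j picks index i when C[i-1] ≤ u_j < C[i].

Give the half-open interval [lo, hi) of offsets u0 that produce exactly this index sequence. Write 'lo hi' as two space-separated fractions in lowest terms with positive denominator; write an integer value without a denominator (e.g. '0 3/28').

C = [1/31, 1/31, 5/31, 13/31, 20/31, 24/31, 25/31, 27/31, 1, 1]
j=0 picked index 2: u0 ∈ [1/31, 5/31)
j=1 picked index 2: u0 ∈ [-21/310, 19/310)
j=2 picked index 3: u0 ∈ [-6/155, 34/155)
j=3 picked index 3: u0 ∈ [-43/310, 37/310)
j=4 picked index 4: u0 ∈ [3/155, 38/155)
j=5 picked index 4: u0 ∈ [-5/62, 9/62)
j=6 picked index 5: u0 ∈ [7/155, 27/155)
j=7 picked index 5: u0 ∈ [-17/310, 23/310)
j=8 picked index 7: u0 ∈ [1/155, 11/155)
j=9 picked index 8: u0 ∈ [-9/310, 1/10)
intersection: [7/155, 19/310)

7/155 19/310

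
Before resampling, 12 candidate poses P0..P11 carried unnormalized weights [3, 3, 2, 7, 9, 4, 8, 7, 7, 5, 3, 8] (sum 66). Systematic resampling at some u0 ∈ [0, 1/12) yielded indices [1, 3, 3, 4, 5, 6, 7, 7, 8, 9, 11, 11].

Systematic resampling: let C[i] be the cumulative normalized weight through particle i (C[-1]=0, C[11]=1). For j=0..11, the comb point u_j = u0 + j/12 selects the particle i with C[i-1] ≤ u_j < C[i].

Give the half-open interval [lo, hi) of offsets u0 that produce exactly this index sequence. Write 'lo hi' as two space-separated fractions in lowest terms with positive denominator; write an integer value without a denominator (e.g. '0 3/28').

1/22 2/33

C = [1/22, 1/11, 4/33, 5/22, 4/11, 14/33, 6/11, 43/66, 25/33, 5/6, 29/33, 1]
j=0 picked index 1: u0 ∈ [1/22, 1/11)
j=1 picked index 3: u0 ∈ [5/132, 19/132)
j=2 picked index 3: u0 ∈ [-1/22, 2/33)
j=3 picked index 4: u0 ∈ [-1/44, 5/44)
j=4 picked index 5: u0 ∈ [1/33, 1/11)
j=5 picked index 6: u0 ∈ [1/132, 17/132)
j=6 picked index 7: u0 ∈ [1/22, 5/33)
j=7 picked index 7: u0 ∈ [-5/132, 3/44)
j=8 picked index 8: u0 ∈ [-1/66, 1/11)
j=9 picked index 9: u0 ∈ [1/132, 1/12)
j=10 picked index 11: u0 ∈ [1/22, 1/6)
j=11 picked index 11: u0 ∈ [-5/132, 1/12)
intersection: [1/22, 2/33)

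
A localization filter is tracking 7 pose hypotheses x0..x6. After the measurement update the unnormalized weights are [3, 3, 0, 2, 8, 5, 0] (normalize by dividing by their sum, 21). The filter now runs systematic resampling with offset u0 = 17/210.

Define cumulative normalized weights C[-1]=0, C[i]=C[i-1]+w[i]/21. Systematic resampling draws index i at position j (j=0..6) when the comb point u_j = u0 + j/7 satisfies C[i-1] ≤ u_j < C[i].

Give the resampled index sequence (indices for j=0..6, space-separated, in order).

0 1 3 4 4 5 5

C = [1/7, 2/7, 2/7, 8/21, 16/21, 1, 1]
j=0: u_0=17/210 ∈ [0, 1/7) → index 0
j=1: u_1=47/210 ∈ [1/7, 2/7) → index 1
j=2: u_2=11/30 ∈ [2/7, 8/21) → index 3
j=3: u_3=107/210 ∈ [8/21, 16/21) → index 4
j=4: u_4=137/210 ∈ [8/21, 16/21) → index 4
j=5: u_5=167/210 ∈ [16/21, 1) → index 5
j=6: u_6=197/210 ∈ [16/21, 1) → index 5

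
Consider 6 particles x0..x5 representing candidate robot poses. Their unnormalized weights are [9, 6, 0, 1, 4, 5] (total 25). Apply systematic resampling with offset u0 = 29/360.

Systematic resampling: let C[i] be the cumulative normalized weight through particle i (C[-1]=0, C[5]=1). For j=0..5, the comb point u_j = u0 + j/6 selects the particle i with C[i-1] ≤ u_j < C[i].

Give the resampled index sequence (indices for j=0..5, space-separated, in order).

C = [9/25, 3/5, 3/5, 16/25, 4/5, 1]
j=0: u_0=29/360 ∈ [0, 9/25) → index 0
j=1: u_1=89/360 ∈ [0, 9/25) → index 0
j=2: u_2=149/360 ∈ [9/25, 3/5) → index 1
j=3: u_3=209/360 ∈ [9/25, 3/5) → index 1
j=4: u_4=269/360 ∈ [16/25, 4/5) → index 4
j=5: u_5=329/360 ∈ [4/5, 1) → index 5

0 0 1 1 4 5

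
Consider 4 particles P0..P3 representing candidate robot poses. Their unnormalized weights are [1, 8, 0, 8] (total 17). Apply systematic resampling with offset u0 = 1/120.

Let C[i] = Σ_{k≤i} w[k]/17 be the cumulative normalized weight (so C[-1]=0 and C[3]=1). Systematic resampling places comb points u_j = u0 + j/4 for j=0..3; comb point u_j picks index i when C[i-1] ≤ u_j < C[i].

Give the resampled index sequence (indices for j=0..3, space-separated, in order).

0 1 1 3

C = [1/17, 9/17, 9/17, 1]
j=0: u_0=1/120 ∈ [0, 1/17) → index 0
j=1: u_1=31/120 ∈ [1/17, 9/17) → index 1
j=2: u_2=61/120 ∈ [1/17, 9/17) → index 1
j=3: u_3=91/120 ∈ [9/17, 1) → index 3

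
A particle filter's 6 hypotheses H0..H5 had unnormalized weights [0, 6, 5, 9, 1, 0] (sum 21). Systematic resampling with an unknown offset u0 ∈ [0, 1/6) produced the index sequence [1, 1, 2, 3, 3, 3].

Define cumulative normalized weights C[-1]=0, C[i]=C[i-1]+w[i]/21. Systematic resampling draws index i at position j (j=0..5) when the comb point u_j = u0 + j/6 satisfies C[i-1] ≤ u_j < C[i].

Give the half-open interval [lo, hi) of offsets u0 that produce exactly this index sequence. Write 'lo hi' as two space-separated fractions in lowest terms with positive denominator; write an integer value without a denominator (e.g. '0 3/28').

1/42 5/42

C = [0, 2/7, 11/21, 20/21, 1, 1]
j=0 picked index 1: u0 ∈ [0, 2/7)
j=1 picked index 1: u0 ∈ [-1/6, 5/42)
j=2 picked index 2: u0 ∈ [-1/21, 4/21)
j=3 picked index 3: u0 ∈ [1/42, 19/42)
j=4 picked index 3: u0 ∈ [-1/7, 2/7)
j=5 picked index 3: u0 ∈ [-13/42, 5/42)
intersection: [1/42, 5/42)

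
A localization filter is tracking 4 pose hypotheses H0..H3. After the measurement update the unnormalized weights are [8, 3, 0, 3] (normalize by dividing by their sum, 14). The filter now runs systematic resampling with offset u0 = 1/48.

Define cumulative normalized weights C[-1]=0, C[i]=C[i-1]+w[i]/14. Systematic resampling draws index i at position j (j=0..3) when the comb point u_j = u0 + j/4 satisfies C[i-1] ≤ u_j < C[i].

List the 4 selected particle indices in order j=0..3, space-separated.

C = [4/7, 11/14, 11/14, 1]
j=0: u_0=1/48 ∈ [0, 4/7) → index 0
j=1: u_1=13/48 ∈ [0, 4/7) → index 0
j=2: u_2=25/48 ∈ [0, 4/7) → index 0
j=3: u_3=37/48 ∈ [4/7, 11/14) → index 1

0 0 0 1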